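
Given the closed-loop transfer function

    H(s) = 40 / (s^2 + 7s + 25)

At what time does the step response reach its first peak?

t_p ≈ 0.8798 s

Comparing s^2 + 7s + 25 to s^2 + 2ζωₙs + ωₙ²: ωₙ = 5 rad/s and ζ = 7/(2·5) = 0.7.
ζωₙ = 7/2 = 3.5, so ω_d = ωₙ√(1−ζ²) = √(ωₙ² − (ζωₙ)²) = √(25 − 3.5²) = √12.75 ≈ 3.571 rad/s.
t_p = π/ω_d = π/3.571 ≈ 0.8798 s.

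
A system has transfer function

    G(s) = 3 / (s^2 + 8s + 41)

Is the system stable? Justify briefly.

The poles can be read from the denominator factors: s = -4 ± 5j.
Since all poles lie strictly in the left half-plane, the system is stable.

stable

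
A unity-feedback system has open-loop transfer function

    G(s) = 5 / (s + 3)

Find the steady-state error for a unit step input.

e_ss = 0.3750

G(s) has no poles at the origin.
This is a Type 0 system. Kp = lim_{s→0} G(s) = 5/3.
e_ss = 1/(1 + Kp) = 1/(1 + 5/3) = 3/8 ≈ 0.3750.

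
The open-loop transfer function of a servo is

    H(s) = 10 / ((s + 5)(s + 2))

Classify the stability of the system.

stable

The poles can be read from the denominator factors: s = -5, -2.
Since all poles lie strictly in the left half-plane, the system is stable.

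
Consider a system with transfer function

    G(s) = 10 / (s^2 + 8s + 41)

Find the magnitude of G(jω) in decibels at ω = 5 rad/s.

|G(j5)|_dB ≈ -12.7 dB

Substitute s = j5: numerator = 10, denominator = 16 + j40.
|G(j5)| = |10| / |16 + j40| = 10 / 43.081 ≈ 0.2321.
In decibels: 20·log₁₀(0.2321) ≈ -12.7 dB.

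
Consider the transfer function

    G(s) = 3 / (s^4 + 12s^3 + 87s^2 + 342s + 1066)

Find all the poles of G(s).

s = -1 ± 5j, -5 ± 4j

The poles are the roots of the denominator s^4 + 12s^3 + 87s^2 + 342s + 1066 = 0.
No real roots exist; factor into two real quadratics: (s^2 + 2s + 26)(s^2 + 10s + 41) = 0.
Each quadratic gives a conjugate pair via the quadratic formula.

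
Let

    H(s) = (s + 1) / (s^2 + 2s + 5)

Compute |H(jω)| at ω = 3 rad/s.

|H(j3)| ≈ 0.4385

Substitute s = j3: numerator = 1 + j3, denominator = -4 + j6.
|H(j3)| = |1 + j3| / |-4 + j6| = 3.1623 / 7.2111 ≈ 0.4385.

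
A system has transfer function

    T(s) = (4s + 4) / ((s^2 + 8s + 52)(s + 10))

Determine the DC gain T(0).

T(0) = 1/130 ≈ 0.007692

Set s = 0: T(0) = (4) / (520) = 1/130.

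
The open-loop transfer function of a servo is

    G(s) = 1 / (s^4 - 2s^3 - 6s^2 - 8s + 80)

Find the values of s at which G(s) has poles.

The poles are the roots of the denominator s^4 - 2s^3 - 6s^2 - 8s + 80 = 0.
No real roots exist; factor into two real quadratics: (s^2 - 6s + 10)(s^2 + 4s + 8) = 0.
Each quadratic gives a conjugate pair via the quadratic formula.

s = 3 ± j, -2 ± 2j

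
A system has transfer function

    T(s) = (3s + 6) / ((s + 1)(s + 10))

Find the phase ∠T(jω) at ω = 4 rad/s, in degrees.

∠T(j4) ≈ -34.33°

At s = j4: numerator = 6 + j12, denominator = -6 + j44.
∠T = ∠num − ∠den = 63.435° − (97.765°) = -34.33°.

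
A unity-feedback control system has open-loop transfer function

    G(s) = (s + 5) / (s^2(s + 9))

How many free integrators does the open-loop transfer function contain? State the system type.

The denominator has 2 factors of s at the origin (free integrators), so this is a Type 2 system.

Type 2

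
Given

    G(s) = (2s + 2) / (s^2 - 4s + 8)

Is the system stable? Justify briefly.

unstable

The poles can be read from the denominator factors: s = 2 ± 2j.
Since the pole(s) at s = 2 ± 2j lie in the right half-plane, the system is unstable.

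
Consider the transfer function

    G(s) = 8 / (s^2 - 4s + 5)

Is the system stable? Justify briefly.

The denominator s^2 - 4s + 5 factors as (s^2 - 4s + 5), giving poles at s = 2 + j, 2 - j.
Since the pole(s) at s = 2 ± j lie in the right half-plane, the system is unstable.

unstable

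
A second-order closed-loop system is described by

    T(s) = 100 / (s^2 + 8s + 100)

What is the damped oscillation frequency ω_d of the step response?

Comparing s^2 + 8s + 100 to s^2 + 2ζωₙs + ωₙ²: ωₙ = 10 rad/s and ζ = 8/(2·10) = 0.4.
ζωₙ = 8/2 = 4, so ω_d = ωₙ√(1−ζ²) = √(ωₙ² − (ζωₙ)²) = √(100 − 4²) = √84 ≈ 9.165 rad/s.

ω_d ≈ 9.165 rad/s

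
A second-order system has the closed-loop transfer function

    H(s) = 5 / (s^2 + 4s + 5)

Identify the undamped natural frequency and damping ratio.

ωₙ ≈ 2.236 rad/s, ζ ≈ 0.8944

Compare the denominator to the standard form s^2 + 2ζωₙs + ωₙ².
ωₙ² = 5, so ωₙ = √5 ≈ 2.236 rad/s.
2ζωₙ = 4, so ζ = 4/(2·√5) ≈ 0.8944.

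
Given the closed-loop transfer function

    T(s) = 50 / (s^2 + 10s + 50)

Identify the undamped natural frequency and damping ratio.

ωₙ ≈ 7.071 rad/s, ζ ≈ 0.7071

Compare the denominator to the standard form s^2 + 2ζωₙs + ωₙ².
ωₙ² = 50, so ωₙ = √50 ≈ 7.071 rad/s.
2ζωₙ = 10, so ζ = 10/(2·√50) ≈ 0.7071.
With ζ = 0.7071 the response is underdamped.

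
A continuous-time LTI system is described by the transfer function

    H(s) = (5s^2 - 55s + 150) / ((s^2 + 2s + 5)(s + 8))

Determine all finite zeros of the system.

Set the numerator to zero: 5s^2 - 55s + 150 = 0, i.e. 5·(s^2 - 11s + 30) = 0.
Factoring: (s - 6)(s - 5) = 0.

s = 6, 5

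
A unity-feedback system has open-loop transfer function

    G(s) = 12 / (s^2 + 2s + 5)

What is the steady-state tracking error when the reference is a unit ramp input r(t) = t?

G(s) has no poles at the origin.
This is a Type 0 system; Kv = lim_{s→0} s·G(s) = 0, so the steady-state error for a ramp input is infinite.

e_ss = ∞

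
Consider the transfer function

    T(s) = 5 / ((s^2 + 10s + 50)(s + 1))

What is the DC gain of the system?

T(0) = 1/10 ≈ 0.1000

At s = 0 each factor (s + a) contributes a and each (s^2 + bs + c) contributes c.
T(0) = 5·1 / ((50) · (1)) = 5/50 = 1/10.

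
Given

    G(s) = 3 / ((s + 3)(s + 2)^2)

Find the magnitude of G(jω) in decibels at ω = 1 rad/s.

|G(j1)|_dB ≈ -14.4 dB

Substitute s = j1: numerator = 3, denominator = 5 + j15.
|G(j1)| = |3| / |5 + j15| = 3 / 15.811 ≈ 0.1897.
In decibels: 20·log₁₀(0.1897) ≈ -14.4 dB.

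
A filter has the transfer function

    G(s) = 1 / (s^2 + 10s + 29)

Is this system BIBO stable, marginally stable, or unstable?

stable

The denominator s^2 + 10s + 29 factors as (s^2 + 10s + 29), giving poles at s = -5 ± 2j.
Since all poles lie strictly in the left half-plane, the system is stable.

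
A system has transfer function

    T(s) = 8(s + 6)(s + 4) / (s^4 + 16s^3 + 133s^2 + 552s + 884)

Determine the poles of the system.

The poles are the roots of the denominator s^4 + 16s^3 + 133s^2 + 552s + 884 = 0.
No real roots exist; factor into two real quadratics: (s^2 + 8s + 52)(s^2 + 8s + 17) = 0.
Each quadratic gives a conjugate pair via the quadratic formula.

s = -4 ± 6j, -4 ± j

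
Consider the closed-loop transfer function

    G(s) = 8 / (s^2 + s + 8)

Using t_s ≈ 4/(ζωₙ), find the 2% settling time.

Comparing s^2 + s + 8 to s^2 + 2ζωₙs + ωₙ²: ωₙ = √8 ≈ 2.828 rad/s and ζ = 1/(2·√8) ≈ 0.1768.
ζωₙ = 1/2 = 0.5, so t_s ≈ 4/(ζωₙ) = 4/0.5 = 8 s.

t_s ≈ 8 s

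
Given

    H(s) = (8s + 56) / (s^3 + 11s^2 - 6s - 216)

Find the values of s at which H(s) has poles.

s = -9, 4, -6

The poles are the roots of the denominator s^3 + 11s^2 - 6s - 216 = 0.
Trying s = -9: the polynomial evaluates to 0, so (s + 9) is a factor.
Dividing out leaves s^2 + 2s - 24 = 0.
Factoring the quadratic: (s - 4)(s + 6) = 0.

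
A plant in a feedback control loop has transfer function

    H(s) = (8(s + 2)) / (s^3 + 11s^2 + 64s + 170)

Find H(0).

H(0) = 8/85 ≈ 0.09412

Set s = 0: H(0) = (16) / (170) = 8/85.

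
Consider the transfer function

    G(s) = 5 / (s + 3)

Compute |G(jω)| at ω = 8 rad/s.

|G(j8)| ≈ 0.5852

Substitute s = j8: numerator = 5, denominator = 3 + j8.
|G(j8)| = |5| / |3 + j8| = 5 / 8.5440 ≈ 0.5852.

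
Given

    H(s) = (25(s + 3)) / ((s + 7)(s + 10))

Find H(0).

At s = 0 each factor (s + a) contributes a and each (s^2 + bs + c) contributes c.
H(0) = 25·(3) / ((7) · (10)) = 75/70 = 15/14.

H(0) = 15/14 ≈ 1.071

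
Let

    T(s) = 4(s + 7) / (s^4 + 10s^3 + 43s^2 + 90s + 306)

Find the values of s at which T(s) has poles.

The poles are the roots of the denominator s^4 + 10s^3 + 43s^2 + 90s + 306 = 0.
No real roots exist; factor into two real quadratics: (s^2 + 9)(s^2 + 10s + 34) = 0.
Each quadratic gives a conjugate pair via the quadratic formula.

s = 3j, -3j, -5 + 3j, -5 - 3j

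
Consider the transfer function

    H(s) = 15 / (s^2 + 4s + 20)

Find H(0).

Set s = 0: H(0) = (15) / (20) = 3/4.

H(0) = 3/4 ≈ 0.7500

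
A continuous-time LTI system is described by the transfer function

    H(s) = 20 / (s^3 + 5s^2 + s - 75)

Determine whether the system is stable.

The denominator s^3 + 5s^2 + s - 75 factors as (s - 3)(s^2 + 8s + 25), giving poles at s = 3, -4 ± 3j.
Since the pole(s) at s = 3 lie in the right half-plane, the system is unstable.

unstable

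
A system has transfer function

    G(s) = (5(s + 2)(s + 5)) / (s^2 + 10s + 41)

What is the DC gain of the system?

At s = 0 each factor (s + a) contributes a and each (s^2 + bs + c) contributes c.
G(0) = 5·(2) · (5) / ((41)) = 50/41 = 50/41.

G(0) = 50/41 ≈ 1.220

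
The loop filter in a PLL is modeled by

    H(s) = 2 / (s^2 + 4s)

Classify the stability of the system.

The denominator s^2 + 4s factors as s(s + 4), giving poles at s = 0, -4.
Since the simple pole(s) at s = 0 lie on the jω-axis with none in the right half-plane, the system is marginally stable.

marginally stable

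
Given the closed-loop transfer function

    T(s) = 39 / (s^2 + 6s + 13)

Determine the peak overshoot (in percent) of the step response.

Comparing s^2 + 6s + 13 to s^2 + 2ζωₙs + ωₙ²: ωₙ = √13 ≈ 3.606 rad/s and ζ = 6/(2·√13) ≈ 0.8321.
%OS = 100·exp(−πζ/√(1−ζ²)) = 100·exp(−π·0.8321/√(1−0.8321²)) ≈ 0.898%.

%OS ≈ 0.898%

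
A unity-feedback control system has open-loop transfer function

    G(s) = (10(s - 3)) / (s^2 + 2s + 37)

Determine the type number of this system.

Type 0

The denominator has no factor of s at the origin — no free integrator — so this is a Type 0 system.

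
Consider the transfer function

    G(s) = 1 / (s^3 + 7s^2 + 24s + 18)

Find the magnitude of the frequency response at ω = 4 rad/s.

|G(j4)| ≈ 0.01007

Substitute s = j4: numerator = 1, denominator = -94 + j32.
|G(j4)| = |1| / |-94 + j32| = 1 / 99.298 ≈ 0.01007.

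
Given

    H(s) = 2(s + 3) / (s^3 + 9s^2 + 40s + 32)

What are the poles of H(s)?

The poles are the roots of the denominator s^3 + 9s^2 + 40s + 32 = 0.
Trying s = -1: the polynomial evaluates to 0, so (s + 1) is a factor.
Dividing out leaves s^2 + 8s + 32 = 0.
The quadratic formula then gives s = -4 ± 4j.

s = -4 + 4j, -4 - 4j, -1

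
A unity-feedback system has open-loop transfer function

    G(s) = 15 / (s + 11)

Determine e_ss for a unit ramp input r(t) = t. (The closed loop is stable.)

e_ss = ∞

G(s) has no poles at the origin.
This is a Type 0 system; Kv = lim_{s→0} s·G(s) = 0, so the steady-state error for a ramp input is infinite.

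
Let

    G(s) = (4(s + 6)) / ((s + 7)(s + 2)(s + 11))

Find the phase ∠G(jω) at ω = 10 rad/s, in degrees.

At s = j10: numerator = 24 + j40, denominator = -1846 + j130.
∠G = ∠num − ∠den = 59.036° − (175.97°) = -116.9°.

∠G(j10) ≈ -116.9°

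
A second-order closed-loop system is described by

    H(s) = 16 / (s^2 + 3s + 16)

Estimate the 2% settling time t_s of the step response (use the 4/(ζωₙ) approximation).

Comparing s^2 + 3s + 16 to s^2 + 2ζωₙs + ωₙ²: ωₙ = 4 rad/s and ζ = 3/(2·4) = 0.375.
ζωₙ = 3/2 = 1.5, so t_s ≈ 4/(ζωₙ) = 4/1.5 ≈ 2.667 s.

t_s ≈ 2.667 s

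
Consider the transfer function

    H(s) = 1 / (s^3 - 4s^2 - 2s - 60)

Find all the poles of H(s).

s = -1 + 3j, -1 - 3j, 6

The poles are the roots of the denominator s^3 - 4s^2 - 2s - 60 = 0.
Trying s = 6: the polynomial evaluates to 0, so (s - 6) is a factor.
Dividing out leaves s^2 + 2s + 10 = 0.
The quadratic formula then gives s = -1 ± 3j.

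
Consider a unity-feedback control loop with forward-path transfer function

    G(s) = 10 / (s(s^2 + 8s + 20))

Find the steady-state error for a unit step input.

G(s) has one pole at the origin.
This is a Type 1 system; for a step input the steady-state error is zero.

e_ss = 0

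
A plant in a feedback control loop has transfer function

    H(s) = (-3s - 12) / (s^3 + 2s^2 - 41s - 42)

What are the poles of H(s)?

The poles are the roots of the denominator s^3 + 2s^2 - 41s - 42 = 0.
Trying s = 6: the polynomial evaluates to 0, so (s - 6) is a factor.
Dividing out leaves s^2 + 8s + 7 = 0.
Factoring the quadratic: (s + 7)(s + 1) = 0.

s = 6, -7, -1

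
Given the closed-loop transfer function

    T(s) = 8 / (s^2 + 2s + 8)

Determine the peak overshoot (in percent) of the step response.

Comparing s^2 + 2s + 8 to s^2 + 2ζωₙs + ωₙ²: ωₙ = √8 ≈ 2.828 rad/s and ζ = 2/(2·√8) ≈ 0.3536.
%OS = 100·exp(−πζ/√(1−ζ²)) = 100·exp(−π·0.3536/√(1−0.3536²)) ≈ 30.5%.

%OS ≈ 30.5%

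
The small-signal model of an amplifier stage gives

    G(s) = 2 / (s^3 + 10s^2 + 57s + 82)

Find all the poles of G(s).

s = -4 ± 5j, -2

The poles are the roots of the denominator s^3 + 10s^2 + 57s + 82 = 0.
Trying s = -2: the polynomial evaluates to 0, so (s + 2) is a factor.
Dividing out leaves s^2 + 8s + 41 = 0.
The quadratic formula then gives s = -4 ± 5j.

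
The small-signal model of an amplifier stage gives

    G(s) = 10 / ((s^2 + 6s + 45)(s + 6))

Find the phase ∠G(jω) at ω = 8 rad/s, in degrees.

∠G(j8) ≈ -164.7°

At s = j8: numerator = 10, denominator = -498 + j136.
∠G = ∠num − ∠den = 0° − (164.73°) = -164.7°.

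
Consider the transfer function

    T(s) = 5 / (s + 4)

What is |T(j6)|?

|T(j6)| ≈ 0.6934

Substitute s = j6: numerator = 5, denominator = 4 + j6.
|T(j6)| = |5| / |4 + j6| = 5 / 7.2111 ≈ 0.6934.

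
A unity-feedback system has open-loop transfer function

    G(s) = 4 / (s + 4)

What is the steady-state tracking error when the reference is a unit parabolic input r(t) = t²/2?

e_ss = ∞

G(s) has no poles at the origin.
This is a Type 0 system; Ka = lim_{s→0} s^2·G(s) = 0, so the steady-state error for a parabola input is infinite.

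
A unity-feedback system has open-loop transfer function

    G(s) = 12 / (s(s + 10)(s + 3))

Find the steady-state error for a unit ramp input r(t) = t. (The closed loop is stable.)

G(s) has one pole at the origin.
This is a Type 1 system. Kv = lim_{s→0} s·G(s) = 12/30 = 2/5.
e_ss = 1/Kv = 1/(2/5) = 5/2 ≈ 2.500.

e_ss = 2.500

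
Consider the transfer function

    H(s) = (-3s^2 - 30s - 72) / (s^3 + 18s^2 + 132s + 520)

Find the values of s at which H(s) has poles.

The poles are the roots of the denominator s^3 + 18s^2 + 132s + 520 = 0.
Trying s = -10: the polynomial evaluates to 0, so (s + 10) is a factor.
Dividing out leaves s^2 + 8s + 52 = 0.
The quadratic formula then gives s = -4 ± 6j.

s = -4 + 6j, -4 - 6j, -10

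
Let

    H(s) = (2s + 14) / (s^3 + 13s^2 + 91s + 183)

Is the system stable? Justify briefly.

The denominator s^3 + 13s^2 + 91s + 183 factors as (s^2 + 10s + 61)(s + 3), giving poles at s = -5 + 6j, -5 - 6j, -3.
Since all poles lie strictly in the left half-plane, the system is stable.

stable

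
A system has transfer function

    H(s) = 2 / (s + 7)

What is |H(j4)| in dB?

Substitute s = j4: numerator = 2, denominator = 7 + j4.
|H(j4)| = |2| / |7 + j4| = 2 / 8.0623 ≈ 0.2481.
In decibels: 20·log₁₀(0.2481) ≈ -12.1 dB.

|H(j4)|_dB ≈ -12.1 dB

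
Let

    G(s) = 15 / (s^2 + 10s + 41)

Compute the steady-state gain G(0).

G(0) = 15/41 ≈ 0.3659

Set s = 0: G(0) = (15) / (41) = 15/41.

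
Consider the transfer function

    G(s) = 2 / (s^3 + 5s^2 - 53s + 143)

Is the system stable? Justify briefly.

unstable

The denominator s^3 + 5s^2 - 53s + 143 factors as (s + 11)(s^2 - 6s + 13), giving poles at s = -11, 3 ± 2j.
Since the pole(s) at s = 3 + 2j, 3 - 2j lie in the right half-plane, the system is unstable.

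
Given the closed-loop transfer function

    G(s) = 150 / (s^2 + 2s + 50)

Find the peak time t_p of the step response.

Comparing s^2 + 2s + 50 to s^2 + 2ζωₙs + ωₙ²: ωₙ = √50 ≈ 7.071 rad/s and ζ = 2/(2·√50) ≈ 0.1414.
ζωₙ = 2/2 = 1, so ω_d = ωₙ√(1−ζ²) = √(ωₙ² − (ζωₙ)²) = √(50 − 1²) = √49 = 7 rad/s.
t_p = π/ω_d = π/7 ≈ 0.4488 s.

t_p ≈ 0.4488 s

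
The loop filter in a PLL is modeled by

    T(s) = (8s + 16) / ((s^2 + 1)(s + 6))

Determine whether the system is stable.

The poles can be read from the denominator factors: s = ±j, -6.
Since the simple pole(s) at s = ±j lie on the jω-axis with none in the right half-plane, the system is marginally stable.

marginally stable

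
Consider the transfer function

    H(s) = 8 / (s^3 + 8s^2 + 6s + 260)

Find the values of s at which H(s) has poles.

s = 1 + 5j, 1 - 5j, -10

The poles are the roots of the denominator s^3 + 8s^2 + 6s + 260 = 0.
Trying s = -10: the polynomial evaluates to 0, so (s + 10) is a factor.
Dividing out leaves s^2 - 2s + 26 = 0.
The quadratic formula then gives s = 1 ± 5j.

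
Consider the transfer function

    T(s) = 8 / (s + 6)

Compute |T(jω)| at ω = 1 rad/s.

|T(j1)| ≈ 1.315

Substitute s = j1: numerator = 8, denominator = 6 + j1.
|T(j1)| = |8| / |6 + j1| = 8 / 6.0828 ≈ 1.315.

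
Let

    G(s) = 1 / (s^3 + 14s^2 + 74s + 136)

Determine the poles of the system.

The poles are the roots of the denominator s^3 + 14s^2 + 74s + 136 = 0.
Trying s = -4: the polynomial evaluates to 0, so (s + 4) is a factor.
Dividing out leaves s^2 + 10s + 34 = 0.
The quadratic formula then gives s = -5 ± 3j.

s = -5 ± 3j, -4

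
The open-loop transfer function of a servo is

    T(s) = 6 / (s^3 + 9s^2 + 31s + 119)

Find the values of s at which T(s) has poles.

The poles are the roots of the denominator s^3 + 9s^2 + 31s + 119 = 0.
Trying s = -7: the polynomial evaluates to 0, so (s + 7) is a factor.
Dividing out leaves s^2 + 2s + 17 = 0.
The quadratic formula then gives s = -1 ± 4j.

s = -1 + 4j, -1 - 4j, -7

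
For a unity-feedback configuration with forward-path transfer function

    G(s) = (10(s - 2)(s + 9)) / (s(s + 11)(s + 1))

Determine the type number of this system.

Type 1

The denominator has 1 factor of s at the origin (free integrator), so this is a Type 1 system.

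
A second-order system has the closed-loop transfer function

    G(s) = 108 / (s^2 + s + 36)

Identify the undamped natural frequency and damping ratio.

Compare the denominator to the standard form s^2 + 2ζωₙs + ωₙ².
ωₙ² = 36, so ωₙ = 6 rad/s.
2ζωₙ = 1, so ζ = 1/(2·6) ≈ 0.08333.
With ζ = 0.08333 the response is underdamped.

ωₙ = 6 rad/s, ζ ≈ 0.08333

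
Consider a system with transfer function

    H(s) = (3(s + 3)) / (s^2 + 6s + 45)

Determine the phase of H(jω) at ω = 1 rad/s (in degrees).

∠H(j1) ≈ 10.67°

At s = j1: numerator = 9 + j3, denominator = 44 + j6.
∠H = ∠num − ∠den = 18.435° − (7.7652°) = 10.67°.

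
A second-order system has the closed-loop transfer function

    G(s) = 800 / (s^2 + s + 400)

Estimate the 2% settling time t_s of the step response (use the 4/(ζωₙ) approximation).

Comparing s^2 + s + 400 to s^2 + 2ζωₙs + ωₙ²: ωₙ = 20 rad/s and ζ = 1/(2·20) = 0.025.
ζωₙ = 1/2 = 0.5, so t_s ≈ 4/(ζωₙ) = 4/0.5 = 8 s.

t_s ≈ 8 s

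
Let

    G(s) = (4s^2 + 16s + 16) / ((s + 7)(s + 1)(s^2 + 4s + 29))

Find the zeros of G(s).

Set the numerator to zero: 4s^2 + 16s + 16 = 0, i.e. 4·(s^2 + 4s + 4) = 0.
Factoring: (s + 2)^2 = 0.

s = -2, -2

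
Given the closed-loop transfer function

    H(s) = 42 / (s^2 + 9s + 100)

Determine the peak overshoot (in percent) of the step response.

Comparing s^2 + 9s + 100 to s^2 + 2ζωₙs + ωₙ²: ωₙ = 10 rad/s and ζ = 9/(2·10) = 0.45.
%OS = 100·exp(−πζ/√(1−ζ²)) = 100·exp(−π·0.45/√(1−0.45²)) ≈ 20.5%.

%OS ≈ 20.5%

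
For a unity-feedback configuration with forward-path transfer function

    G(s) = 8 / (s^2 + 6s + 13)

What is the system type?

The denominator has no factor of s at the origin — no free integrator — so this is a Type 0 system.

Type 0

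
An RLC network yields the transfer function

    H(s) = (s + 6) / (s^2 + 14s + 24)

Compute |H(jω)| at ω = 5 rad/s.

|H(j5)| ≈ 0.1116

Substitute s = j5: numerator = 6 + j5, denominator = -1 + j70.
|H(j5)| = |6 + j5| / |-1 + j70| = 7.8102 / 70.007 ≈ 0.1116.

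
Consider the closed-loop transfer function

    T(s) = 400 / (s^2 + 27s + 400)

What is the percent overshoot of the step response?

Comparing s^2 + 27s + 400 to s^2 + 2ζωₙs + ωₙ²: ωₙ = 20 rad/s and ζ = 27/(2·20) = 0.675.
%OS = 100·exp(−πζ/√(1−ζ²)) = 100·exp(−π·0.675/√(1−0.675²)) ≈ 5.65%.

%OS ≈ 5.65%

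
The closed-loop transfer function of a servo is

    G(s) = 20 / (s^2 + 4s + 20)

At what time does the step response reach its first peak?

t_p ≈ 0.7854 s

Comparing s^2 + 4s + 20 to s^2 + 2ζωₙs + ωₙ²: ωₙ = √20 ≈ 4.472 rad/s and ζ = 4/(2·√20) ≈ 0.4472.
ζωₙ = 4/2 = 2, so ω_d = ωₙ√(1−ζ²) = √(ωₙ² − (ζωₙ)²) = √(20 − 2²) = √16 = 4 rad/s.
t_p = π/ω_d = π/4 ≈ 0.7854 s.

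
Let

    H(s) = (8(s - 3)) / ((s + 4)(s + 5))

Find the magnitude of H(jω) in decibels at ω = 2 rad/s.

|H(j2)|_dB ≈ 1.57 dB

Substitute s = j2: numerator = -24 + j16, denominator = 16 + j18.
|H(j2)| = |-24 + j16| / |16 + j18| = 28.844 / 24.083 ≈ 1.198.
In decibels: 20·log₁₀(1.198) ≈ 1.57 dB.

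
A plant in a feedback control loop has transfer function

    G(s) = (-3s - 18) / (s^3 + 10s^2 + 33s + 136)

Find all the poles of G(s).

s = -1 ± 4j, -8

The poles are the roots of the denominator s^3 + 10s^2 + 33s + 136 = 0.
Trying s = -8: the polynomial evaluates to 0, so (s + 8) is a factor.
Dividing out leaves s^2 + 2s + 17 = 0.
The quadratic formula then gives s = -1 ± 4j.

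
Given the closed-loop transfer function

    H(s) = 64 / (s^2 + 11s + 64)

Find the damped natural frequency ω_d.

Comparing s^2 + 11s + 64 to s^2 + 2ζωₙs + ωₙ²: ωₙ = 8 rad/s and ζ = 11/(2·8) = 0.6875.
ζωₙ = 11/2 = 5.5, so ω_d = ωₙ√(1−ζ²) = √(ωₙ² − (ζωₙ)²) = √(64 − 5.5²) = √33.75 ≈ 5.809 rad/s.

ω_d ≈ 5.809 rad/s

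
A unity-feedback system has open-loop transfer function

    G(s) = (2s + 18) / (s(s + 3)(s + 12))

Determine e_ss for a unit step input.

G(s) has one pole at the origin.
This is a Type 1 system; for a step input the steady-state error is zero.

e_ss = 0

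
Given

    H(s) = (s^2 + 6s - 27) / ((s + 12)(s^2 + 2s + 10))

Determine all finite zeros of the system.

Set the numerator to zero: s^2 + 6s - 27 = 0.
Factoring: (s + 9)(s - 3) = 0.

s = -9, 3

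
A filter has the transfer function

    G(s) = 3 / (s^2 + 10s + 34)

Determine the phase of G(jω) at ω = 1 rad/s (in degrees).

∠G(j1) ≈ -16.86°

At s = j1: numerator = 3, denominator = 33 + j10.
∠G = ∠num − ∠den = 0° − (16.858°) = -16.86°.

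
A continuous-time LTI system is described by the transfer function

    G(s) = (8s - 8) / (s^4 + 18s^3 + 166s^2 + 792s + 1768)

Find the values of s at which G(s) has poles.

s = -4 ± 6j, -5 ± 3j

The poles are the roots of the denominator s^4 + 18s^3 + 166s^2 + 792s + 1768 = 0.
No real roots exist; factor into two real quadratics: (s^2 + 8s + 52)(s^2 + 10s + 34) = 0.
Each quadratic gives a conjugate pair via the quadratic formula.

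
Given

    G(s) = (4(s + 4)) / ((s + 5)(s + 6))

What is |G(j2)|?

|G(j2)| ≈ 0.5252

Substitute s = j2: numerator = 16 + j8, denominator = 26 + j22.
|G(j2)| = |16 + j8| / |26 + j22| = 17.889 / 34.059 ≈ 0.5252.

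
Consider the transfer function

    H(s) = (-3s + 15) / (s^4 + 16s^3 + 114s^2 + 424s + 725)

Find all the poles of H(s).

The poles are the roots of the denominator s^4 + 16s^3 + 114s^2 + 424s + 725 = 0.
No real roots exist; factor into two real quadratics: (s^2 + 10s + 29)(s^2 + 6s + 25) = 0.
Each quadratic gives a conjugate pair via the quadratic formula.

s = -5 ± 2j, -3 ± 4j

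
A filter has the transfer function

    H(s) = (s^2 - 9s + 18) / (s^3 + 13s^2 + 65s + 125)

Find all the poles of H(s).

The poles are the roots of the denominator s^3 + 13s^2 + 65s + 125 = 0.
Trying s = -5: the polynomial evaluates to 0, so (s + 5) is a factor.
Dividing out leaves s^2 + 8s + 25 = 0.
The quadratic formula then gives s = -4 ± 3j.

s = -4 + 3j, -4 - 3j, -5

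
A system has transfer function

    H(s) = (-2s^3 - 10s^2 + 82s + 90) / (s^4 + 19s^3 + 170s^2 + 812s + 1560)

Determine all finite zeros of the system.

s = 5, -9, -1

Set the numerator to zero: -2s^3 - 10s^2 + 82s + 90 = 0, i.e. -2·(s^3 + 5s^2 - 41s - 45) = 0.
Factoring: (s - 5)(s + 9)(s + 1) = 0.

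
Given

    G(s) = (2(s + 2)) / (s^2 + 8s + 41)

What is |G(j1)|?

|G(j1)| ≈ 0.1096

Substitute s = j1: numerator = 4 + j2, denominator = 40 + j8.
|G(j1)| = |4 + j2| / |40 + j8| = 4.4721 / 40.792 ≈ 0.1096.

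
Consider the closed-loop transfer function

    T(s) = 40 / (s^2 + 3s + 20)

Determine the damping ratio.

Compare the denominator to the standard form s^2 + 2ζωₙs + ωₙ².
ωₙ² = 20, so ωₙ = √20 ≈ 4.472 rad/s.
2ζωₙ = 3, so ζ = 3/(2·√20) ≈ 0.3354.

ζ ≈ 0.3354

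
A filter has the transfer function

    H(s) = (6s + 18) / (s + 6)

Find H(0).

Set s = 0: H(0) = (18) / (6) = 3.

H(0) = 3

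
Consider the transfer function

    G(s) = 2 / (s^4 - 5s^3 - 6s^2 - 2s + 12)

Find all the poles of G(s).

The poles are the roots of the denominator s^4 - 5s^3 - 6s^2 - 2s + 12 = 0.
Trying s = 6: the polynomial evaluates to 0, so (s - 6) is a factor.
Dividing out leaves s^3 + s^2 - 2 = 0.
This factors further as (s^2 + 2s + 2)(s - 1) = 0.

s = -1 ± j, 6, 1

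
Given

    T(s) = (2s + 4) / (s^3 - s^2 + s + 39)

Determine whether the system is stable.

The denominator s^3 - s^2 + s + 39 factors as (s + 3)(s^2 - 4s + 13), giving poles at s = -3, 2 ± 3j.
Since the pole(s) at s = 2 ± 3j lie in the right half-plane, the system is unstable.

unstable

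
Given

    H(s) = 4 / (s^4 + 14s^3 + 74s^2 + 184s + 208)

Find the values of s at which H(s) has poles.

The poles are the roots of the denominator s^4 + 14s^3 + 74s^2 + 184s + 208 = 0.
No real roots exist; factor into two real quadratics: (s^2 + 10s + 26)(s^2 + 4s + 8) = 0.
Each quadratic gives a conjugate pair via the quadratic formula.

s = -5 ± j, -2 ± 2j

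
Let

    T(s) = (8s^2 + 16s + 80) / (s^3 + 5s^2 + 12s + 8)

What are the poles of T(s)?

The poles are the roots of the denominator s^3 + 5s^2 + 12s + 8 = 0.
Trying s = -1: the polynomial evaluates to 0, so (s + 1) is a factor.
Dividing out leaves s^2 + 4s + 8 = 0.
The quadratic formula then gives s = -2 ± 2j.

s = -2 ± 2j, -1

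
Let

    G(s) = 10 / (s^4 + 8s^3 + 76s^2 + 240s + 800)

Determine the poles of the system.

The poles are the roots of the denominator s^4 + 8s^3 + 76s^2 + 240s + 800 = 0.
No real roots exist; factor into two real quadratics: (s^2 + 4s + 20)(s^2 + 4s + 40) = 0.
Each quadratic gives a conjugate pair via the quadratic formula.

s = -2 ± 4j, -2 ± 6j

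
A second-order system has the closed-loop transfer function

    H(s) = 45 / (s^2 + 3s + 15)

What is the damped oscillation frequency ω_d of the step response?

ω_d ≈ 3.571 rad/s

Comparing s^2 + 3s + 15 to s^2 + 2ζωₙs + ωₙ²: ωₙ = √15 ≈ 3.873 rad/s and ζ = 3/(2·√15) ≈ 0.3873.
ζωₙ = 3/2 = 1.5, so ω_d = ωₙ√(1−ζ²) = √(ωₙ² − (ζωₙ)²) = √(15 − 1.5²) = √12.75 ≈ 3.571 rad/s.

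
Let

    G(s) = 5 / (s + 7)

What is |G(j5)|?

Substitute s = j5: numerator = 5, denominator = 7 + j5.
|G(j5)| = |5| / |7 + j5| = 5 / 8.6023 ≈ 0.5812.

|G(j5)| ≈ 0.5812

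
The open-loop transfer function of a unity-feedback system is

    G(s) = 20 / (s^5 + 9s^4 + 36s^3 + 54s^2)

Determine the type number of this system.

Type 2

Factor s from the denominator: s^5 + 9s^4 + 36s^3 + 54s^2 = s^2·(s^3 + 9s^2 + 36s + 54).
There are 2 poles at the origin, so the system is Type 2.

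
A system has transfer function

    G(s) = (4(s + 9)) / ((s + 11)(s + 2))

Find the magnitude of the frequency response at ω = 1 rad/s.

Substitute s = j1: numerator = 36 + j4, denominator = 21 + j13.
|G(j1)| = |36 + j4| / |21 + j13| = 36.222 / 24.698 ≈ 1.467.

|G(j1)| ≈ 1.467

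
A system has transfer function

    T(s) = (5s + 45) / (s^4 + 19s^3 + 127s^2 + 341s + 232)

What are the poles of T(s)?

s = -8, -5 ± 2j, -1

The poles are the roots of the denominator s^4 + 19s^3 + 127s^2 + 341s + 232 = 0.
Trying s = -8: the polynomial evaluates to 0, so (s + 8) is a factor.
Dividing out leaves s^3 + 11s^2 + 39s + 29 = 0.
This factors further as (s^2 + 10s + 29)(s + 1) = 0.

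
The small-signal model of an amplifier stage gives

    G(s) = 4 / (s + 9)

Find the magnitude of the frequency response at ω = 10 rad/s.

Substitute s = j10: numerator = 4, denominator = 9 + j10.
|G(j10)| = |4| / |9 + j10| = 4 / 13.454 ≈ 0.2973.

|G(j10)| ≈ 0.2973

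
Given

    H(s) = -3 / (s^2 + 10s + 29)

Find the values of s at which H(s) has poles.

s = -5 + 2j, -5 - 2j

The poles are the roots of the denominator s^2 + 10s + 29 = 0.
Using the quadratic formula: s = (-10 ± √(-16))/2 = -5 ± 2j.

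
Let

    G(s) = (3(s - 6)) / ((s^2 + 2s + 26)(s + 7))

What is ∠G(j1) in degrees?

∠G(j1) ≈ 157.8°

At s = j1: numerator = -18 + j3, denominator = 173 + j39.
∠G = ∠num − ∠den = 170.54° − (12.704°) = 157.8°.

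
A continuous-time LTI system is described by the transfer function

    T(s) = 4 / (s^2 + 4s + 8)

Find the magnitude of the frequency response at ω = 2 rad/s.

|T(j2)| ≈ 0.4472

Substitute s = j2: numerator = 4, denominator = 4 + j8.
|T(j2)| = |4| / |4 + j8| = 4 / 8.9443 ≈ 0.4472.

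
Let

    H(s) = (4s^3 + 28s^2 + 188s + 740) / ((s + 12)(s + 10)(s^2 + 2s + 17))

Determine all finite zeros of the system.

Set the numerator to zero: 4s^3 + 28s^2 + 188s + 740 = 0, i.e. 4·(s^3 + 7s^2 + 47s + 185) = 0.
Factoring: (s + 5)(s^2 + 2s + 37) = 0.

s = -5, -1 + 6j, -1 - 6j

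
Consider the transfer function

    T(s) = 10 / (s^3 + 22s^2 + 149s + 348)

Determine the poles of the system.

The poles are the roots of the denominator s^3 + 22s^2 + 149s + 348 = 0.
Trying s = -12: the polynomial evaluates to 0, so (s + 12) is a factor.
Dividing out leaves s^2 + 10s + 29 = 0.
The quadratic formula then gives s = -5 ± 2j.

s = -5 ± 2j, -12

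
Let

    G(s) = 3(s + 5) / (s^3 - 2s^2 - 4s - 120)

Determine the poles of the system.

The poles are the roots of the denominator s^3 - 2s^2 - 4s - 120 = 0.
Trying s = 6: the polynomial evaluates to 0, so (s - 6) is a factor.
Dividing out leaves s^2 + 4s + 20 = 0.
The quadratic formula then gives s = -2 ± 4j.

s = -2 ± 4j, 6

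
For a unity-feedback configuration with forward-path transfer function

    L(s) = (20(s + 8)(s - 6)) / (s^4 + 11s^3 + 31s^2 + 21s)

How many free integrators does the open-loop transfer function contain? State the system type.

The denominator has 1 factor of s at the origin (free integrator), so this is a Type 1 system.

Type 1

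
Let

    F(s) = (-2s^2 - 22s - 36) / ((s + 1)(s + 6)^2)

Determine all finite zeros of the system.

s = -2, -9

Set the numerator to zero: -2s^2 - 22s - 36 = 0, i.e. -2·(s^2 + 11s + 18) = 0.
Factoring: (s + 2)(s + 9) = 0.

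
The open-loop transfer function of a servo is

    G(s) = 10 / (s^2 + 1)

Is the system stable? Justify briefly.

The poles can be read from the denominator factors: s = ±j.
Since the simple pole(s) at s = ±j lie on the jω-axis with none in the right half-plane, the system is marginally stable.

marginally stable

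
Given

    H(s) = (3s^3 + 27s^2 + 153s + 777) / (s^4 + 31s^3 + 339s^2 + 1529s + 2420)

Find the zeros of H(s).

s = -7, -1 ± 6j

Set the numerator to zero: 3s^3 + 27s^2 + 153s + 777 = 0, i.e. 3·(s^3 + 9s^2 + 51s + 259) = 0.
Factoring: (s + 7)(s^2 + 2s + 37) = 0.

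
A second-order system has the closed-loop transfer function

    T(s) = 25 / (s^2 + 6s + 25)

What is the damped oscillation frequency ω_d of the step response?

Comparing s^2 + 6s + 25 to s^2 + 2ζωₙs + ωₙ²: ωₙ = 5 rad/s and ζ = 6/(2·5) = 0.6.
ζωₙ = 6/2 = 3, so ω_d = ωₙ√(1−ζ²) = √(ωₙ² − (ζωₙ)²) = √(25 − 3²) = √16 = 4 rad/s.

ω_d = 4 rad/s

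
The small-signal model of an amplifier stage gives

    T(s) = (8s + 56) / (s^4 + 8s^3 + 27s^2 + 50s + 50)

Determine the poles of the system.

s = -1 ± 2j, -3 ± j

The poles are the roots of the denominator s^4 + 8s^3 + 27s^2 + 50s + 50 = 0.
No real roots exist; factor into two real quadratics: (s^2 + 2s + 5)(s^2 + 6s + 10) = 0.
Each quadratic gives a conjugate pair via the quadratic formula.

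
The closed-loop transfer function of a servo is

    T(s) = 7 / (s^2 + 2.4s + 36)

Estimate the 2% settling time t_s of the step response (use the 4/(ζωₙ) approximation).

t_s ≈ 3.333 s

Comparing s^2 + 2.4s + 36 to s^2 + 2ζωₙs + ωₙ²: ωₙ = 6 rad/s and ζ = 2.4/(2·6) = 0.2.
ζωₙ = 2.4/2 = 1.2, so t_s ≈ 4/(ζωₙ) = 4/1.2 ≈ 3.333 s.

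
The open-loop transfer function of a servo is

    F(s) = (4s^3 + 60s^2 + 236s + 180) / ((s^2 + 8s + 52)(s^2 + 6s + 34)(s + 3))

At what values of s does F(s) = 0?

s = -9, -5, -1

Set the numerator to zero: 4s^3 + 60s^2 + 236s + 180 = 0, i.e. 4·(s^3 + 15s^2 + 59s + 45) = 0.
Factoring: (s + 9)(s + 5)(s + 1) = 0.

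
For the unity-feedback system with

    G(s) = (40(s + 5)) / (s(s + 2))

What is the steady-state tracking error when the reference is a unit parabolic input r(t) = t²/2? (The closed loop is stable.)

G(s) has one pole at the origin.
This is a Type 1 system; Ka = lim_{s→0} s^2·G(s) = 0, so the steady-state error for a parabola input is infinite.

e_ss = ∞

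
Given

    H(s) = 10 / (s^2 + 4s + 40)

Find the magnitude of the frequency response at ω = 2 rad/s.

Substitute s = j2: numerator = 10, denominator = 36 + j8.
|H(j2)| = |10| / |36 + j8| = 10 / 36.878 ≈ 0.2712.

|H(j2)| ≈ 0.2712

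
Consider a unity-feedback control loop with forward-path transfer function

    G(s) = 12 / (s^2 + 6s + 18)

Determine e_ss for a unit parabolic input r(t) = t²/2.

G(s) has no poles at the origin.
This is a Type 0 system; Ka = lim_{s→0} s^2·G(s) = 0, so the steady-state error for a parabola input is infinite.

e_ss = ∞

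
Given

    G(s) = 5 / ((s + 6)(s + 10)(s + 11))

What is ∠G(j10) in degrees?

At s = j10: numerator = 5, denominator = -2040 + j1360.
∠G = ∠num − ∠den = 0° − (146.31°) = -146.3°.

∠G(j10) ≈ -146.3°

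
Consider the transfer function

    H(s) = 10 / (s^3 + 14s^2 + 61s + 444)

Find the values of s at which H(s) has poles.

s = -1 ± 6j, -12

The poles are the roots of the denominator s^3 + 14s^2 + 61s + 444 = 0.
Trying s = -12: the polynomial evaluates to 0, so (s + 12) is a factor.
Dividing out leaves s^2 + 2s + 37 = 0.
The quadratic formula then gives s = -1 ± 6j.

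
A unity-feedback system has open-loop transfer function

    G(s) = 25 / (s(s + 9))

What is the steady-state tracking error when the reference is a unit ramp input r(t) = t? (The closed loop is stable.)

G(s) has one pole at the origin.
This is a Type 1 system. Kv = lim_{s→0} s·G(s) = 25/9.
e_ss = 1/Kv = 1/(25/9) = 9/25 ≈ 0.3600.

e_ss = 0.3600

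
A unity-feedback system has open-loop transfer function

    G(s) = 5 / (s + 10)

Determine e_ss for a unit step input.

e_ss = 0.6667

G(s) has no poles at the origin.
This is a Type 0 system. Kp = lim_{s→0} G(s) = 5/10 = 1/2.
e_ss = 1/(1 + Kp) = 1/(1 + 1/2) = 2/3 ≈ 0.6667.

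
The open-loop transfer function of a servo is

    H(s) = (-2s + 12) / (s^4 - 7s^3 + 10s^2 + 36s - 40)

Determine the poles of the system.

s = 4 ± 2j, -2, 1

The poles are the roots of the denominator s^4 - 7s^3 + 10s^2 + 36s - 40 = 0.
Trying s = -2: the polynomial evaluates to 0, so (s + 2) is a factor.
Dividing out leaves s^3 - 9s^2 + 28s - 20 = 0.
This factors further as (s^2 - 8s + 20)(s - 1) = 0.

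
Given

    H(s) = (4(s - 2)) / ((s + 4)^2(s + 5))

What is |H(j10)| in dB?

Substitute s = j10: numerator = -8 + j40, denominator = -1220 - j440.
|H(j10)| = |-8 + j40| / |-1220 - j440| = 40.792 / 1296.9 ≈ 0.03145.
In decibels: 20·log₁₀(0.03145) ≈ -30.0 dB.

|H(j10)|_dB ≈ -30.0 dB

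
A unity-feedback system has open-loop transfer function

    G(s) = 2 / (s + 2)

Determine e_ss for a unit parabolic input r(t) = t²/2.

e_ss = ∞

G(s) has no poles at the origin.
This is a Type 0 system; Ka = lim_{s→0} s^2·G(s) = 0, so the steady-state error for a parabola input is infinite.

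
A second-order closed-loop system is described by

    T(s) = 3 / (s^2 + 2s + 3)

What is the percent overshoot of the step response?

Comparing s^2 + 2s + 3 to s^2 + 2ζωₙs + ωₙ²: ωₙ = √3 ≈ 1.732 rad/s and ζ = 2/(2·√3) ≈ 0.5774.
%OS = 100·exp(−πζ/√(1−ζ²)) = 100·exp(−π·0.5774/√(1−0.5774²)) ≈ 10.8%.

%OS ≈ 10.8%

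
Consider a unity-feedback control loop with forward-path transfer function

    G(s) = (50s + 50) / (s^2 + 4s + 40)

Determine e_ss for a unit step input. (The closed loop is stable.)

G(s) has no poles at the origin.
This is a Type 0 system. Kp = lim_{s→0} G(s) = 50/40 = 5/4.
e_ss = 1/(1 + Kp) = 1/(1 + 5/4) = 4/9 ≈ 0.4444.

e_ss = 0.4444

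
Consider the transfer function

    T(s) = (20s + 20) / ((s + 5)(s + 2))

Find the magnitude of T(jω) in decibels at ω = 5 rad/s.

|T(j5)|_dB ≈ 8.56 dB

Substitute s = j5: numerator = 20 + j100, denominator = -15 + j35.
|T(j5)| = |20 + j100| / |-15 + j35| = 101.98 / 38.079 ≈ 2.678.
In decibels: 20·log₁₀(2.678) ≈ 8.56 dB.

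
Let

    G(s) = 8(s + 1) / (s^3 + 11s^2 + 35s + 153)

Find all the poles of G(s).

The poles are the roots of the denominator s^3 + 11s^2 + 35s + 153 = 0.
Trying s = -9: the polynomial evaluates to 0, so (s + 9) is a factor.
Dividing out leaves s^2 + 2s + 17 = 0.
The quadratic formula then gives s = -1 ± 4j.

s = -1 + 4j, -1 - 4j, -9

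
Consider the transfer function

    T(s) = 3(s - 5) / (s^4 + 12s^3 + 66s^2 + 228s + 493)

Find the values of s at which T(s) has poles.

s = -1 + 4j, -1 - 4j, -5 + 2j, -5 - 2j

The poles are the roots of the denominator s^4 + 12s^3 + 66s^2 + 228s + 493 = 0.
No real roots exist; factor into two real quadratics: (s^2 + 2s + 17)(s^2 + 10s + 29) = 0.
Each quadratic gives a conjugate pair via the quadratic formula.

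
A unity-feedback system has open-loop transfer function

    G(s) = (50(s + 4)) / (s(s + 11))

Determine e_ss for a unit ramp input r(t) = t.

e_ss = 0.05500

G(s) has one pole at the origin.
This is a Type 1 system. Kv = lim_{s→0} s·G(s) = 200/11.
e_ss = 1/Kv = 1/(200/11) = 11/200 ≈ 0.05500.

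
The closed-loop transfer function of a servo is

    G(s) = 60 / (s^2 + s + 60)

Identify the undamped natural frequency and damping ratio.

Compare the denominator to the standard form s^2 + 2ζωₙs + ωₙ².
ωₙ² = 60, so ωₙ = √60 ≈ 7.746 rad/s.
2ζωₙ = 1, so ζ = 1/(2·√60) ≈ 0.06455.

ωₙ ≈ 7.746 rad/s, ζ ≈ 0.06455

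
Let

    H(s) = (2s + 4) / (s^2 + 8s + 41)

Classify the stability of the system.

The denominator s^2 + 8s + 41 factors as (s^2 + 8s + 41), giving poles at s = -4 ± 5j.
Since all poles lie strictly in the left half-plane, the system is stable.

stable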